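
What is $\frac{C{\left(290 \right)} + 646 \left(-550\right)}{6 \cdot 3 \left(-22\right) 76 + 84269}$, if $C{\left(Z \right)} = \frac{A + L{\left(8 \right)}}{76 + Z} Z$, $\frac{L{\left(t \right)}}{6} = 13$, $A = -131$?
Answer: $- \frac{9289655}{1416237} \approx -6.5594$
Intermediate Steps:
$L{\left(t \right)} = 78$ ($L{\left(t \right)} = 6 \cdot 13 = 78$)
$C{\left(Z \right)} = - \frac{53 Z}{76 + Z}$ ($C{\left(Z \right)} = \frac{-131 + 78}{76 + Z} Z = - \frac{53}{76 + Z} Z = - \frac{53 Z}{76 + Z}$)
$\frac{C{\left(290 \right)} + 646 \left(-550\right)}{6 \cdot 3 \left(-22\right) 76 + 84269} = \frac{\left(-53\right) 290 \frac{1}{76 + 290} + 646 \left(-550\right)}{6 \cdot 3 \left(-22\right) 76 + 84269} = \frac{\left(-53\right) 290 \cdot \frac{1}{366} - 355300}{18 \left(-22\right) 76 + 84269} = \frac{\left(-53\right) 290 \cdot \frac{1}{366} - 355300}{\left(-396\right) 76 + 84269} = \frac{- \frac{7685}{183} - 355300}{-30096 + 84269} = - \frac{65027585}{183 \cdot 54173} = \left(- \frac{65027585}{183}\right) \frac{1}{54173} = - \frac{9289655}{1416237}$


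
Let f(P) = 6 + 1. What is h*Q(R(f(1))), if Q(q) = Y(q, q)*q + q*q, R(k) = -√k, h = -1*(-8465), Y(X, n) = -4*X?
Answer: -177765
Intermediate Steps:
f(P) = 7
h = 8465
Q(q) = -3*q² (Q(q) = (-4*q)*q + q*q = -4*q² + q² = -3*q²)
h*Q(R(f(1))) = 8465*(-3*(-√7)²) = 8465*(-3*7) = 8465*(-21) = -177765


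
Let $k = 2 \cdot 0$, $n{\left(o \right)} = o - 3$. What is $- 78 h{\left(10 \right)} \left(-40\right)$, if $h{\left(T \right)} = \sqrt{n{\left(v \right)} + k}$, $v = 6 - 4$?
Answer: $3120 i \approx 3120.0 i$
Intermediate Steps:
$v = 2$ ($v = 6 - 4 = 2$)
$n{\left(o \right)} = -3 + o$
$k = 0$
$h{\left(T \right)} = i$ ($h{\left(T \right)} = \sqrt{\left(-3 + 2\right) + 0} = \sqrt{-1 + 0} = \sqrt{-1} = i$)
$- 78 h{\left(10 \right)} \left(-40\right) = - 78 i \left(-40\right) = 3120 i$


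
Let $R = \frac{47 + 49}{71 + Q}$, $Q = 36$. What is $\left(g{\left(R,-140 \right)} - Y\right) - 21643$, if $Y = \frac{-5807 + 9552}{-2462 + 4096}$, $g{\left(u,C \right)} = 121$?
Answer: $- \frac{35170693}{1634} \approx -21524.0$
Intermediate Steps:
$R = \frac{96}{107}$ ($R = \frac{47 + 49}{71 + 36} = \frac{96}{107} \approx 0.8972$)
$Y = \frac{3745}{1634} \approx 2.2919$
$\left(g{\left(R,-140 \right)} - Y\right) - 21643 = \left(121 - \frac{3745}{1634}\right) - 21643 = \frac{193969}{1634} - 21643 = - \frac{35170693}{1634}$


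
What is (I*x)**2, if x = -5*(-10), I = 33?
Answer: 2722500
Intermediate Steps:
x = 50
(I*x)**2 = (33*50)**2 = 1650**2 = 2722500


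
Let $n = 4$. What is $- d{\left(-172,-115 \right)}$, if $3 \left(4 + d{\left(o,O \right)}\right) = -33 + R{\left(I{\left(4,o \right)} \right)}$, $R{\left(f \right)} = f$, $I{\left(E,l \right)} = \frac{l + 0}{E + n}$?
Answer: $\frac{133}{6} \approx 22.167$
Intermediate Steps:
$I{\left(E,l \right)} = \frac{l}{4 + E}$ ($I{\left(E,l \right)} = \frac{l + 0}{E + 4} = \frac{l}{4 + E}$)
$d{\left(o,O \right)} = -15 + \frac{o}{24}$ ($d{\left(o,O \right)} = -4 + \frac{-33 + \frac{o}{4 + 4}}{3} = -4 + \frac{-33 + \frac{o}{8}}{3} = -4 + \left(-11 + \frac{o}{24}\right) = -15 + \frac{o}{24}$)
$- d{\left(-172,-115 \right)} = - (-15 + \frac{1}{24} \left(-172\right)) = - (-15 - \frac{43}{6}) = \left(-1\right) \left(- \frac{133}{6}\right) = \frac{133}{6}$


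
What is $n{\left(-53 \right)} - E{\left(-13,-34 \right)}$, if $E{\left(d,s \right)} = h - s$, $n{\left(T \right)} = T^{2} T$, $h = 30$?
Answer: $-148941$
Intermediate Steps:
$n{\left(T \right)} = T^{3}$
$E{\left(d,s \right)} = 30 - s$
$n{\left(-53 \right)} - E{\left(-13,-34 \right)} = \left(-53\right)^{3} - \left(30 - -34\right) = -148877 - \left(30 + 34\right) = -148877 - 64 = -148941$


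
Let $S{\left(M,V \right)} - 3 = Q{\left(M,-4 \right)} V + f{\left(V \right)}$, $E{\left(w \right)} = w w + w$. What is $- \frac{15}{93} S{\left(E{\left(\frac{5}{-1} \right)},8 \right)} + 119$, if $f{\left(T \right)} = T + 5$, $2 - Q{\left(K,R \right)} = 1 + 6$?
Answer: $\frac{3809}{31} \approx 122.87$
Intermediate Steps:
$Q{\left(K,R \right)} = -5$ ($Q{\left(K,R \right)} = 2 - \left(1 + 6\right) = 2 - 7 = -5$)
$f{\left(T \right)} = 5 + T$
$E{\left(w \right)} = w + w^{2}$ ($E{\left(w \right)} = w^{2} + w = w + w^{2}$)
$S{\left(M,V \right)} = 8 - 4 V$ ($S{\left(M,V \right)} = 3 - \left(-5 + 4 V\right) = 8 - 4 V$)
$- \frac{15}{93} S{\left(E{\left(\frac{5}{-1} \right)},8 \right)} + 119 = - \frac{15}{93} \left(8 - 32\right) + 119 = \left(-15\right) \frac{1}{93} \left(8 - 32\right) + 119 = \left(- \frac{5}{31}\right) \left(-24\right) + 119 = \frac{120}{31} + 119 = \frac{3809}{31}$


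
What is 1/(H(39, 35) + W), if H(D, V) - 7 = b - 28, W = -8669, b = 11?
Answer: -1/8679 ≈ -0.00011522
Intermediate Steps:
H(D, V) = -10 (H(D, V) = 7 + (11 - 28) = 7 - 17 = -10)
1/(H(39, 35) + W) = 1/(-10 - 8669) = 1/(-8679) = -1/8679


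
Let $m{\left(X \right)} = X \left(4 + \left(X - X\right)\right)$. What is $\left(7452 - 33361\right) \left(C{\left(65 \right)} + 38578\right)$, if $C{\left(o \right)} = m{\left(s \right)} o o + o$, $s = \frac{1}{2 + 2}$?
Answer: $-1110667012$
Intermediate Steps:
$s = \frac{1}{4} \approx 0.25$
$m{\left(X \right)} = 4 X$ ($m{\left(X \right)} = X \left(4 + 0\right) = X 4 = 4 X$)
$C{\left(o \right)} = o + o^{2}$ ($C{\left(o \right)} = 4 \cdot \frac{1}{4} o o + o = 1 o^{2} + o = o^{2} + o = o + o^{2}$)
$\left(7452 - 33361\right) \left(C{\left(65 \right)} + 38578\right) = \left(7452 - 33361\right) \left(65 \left(1 + 65\right) + 38578\right) = - 25909 \left(65 \cdot 66 + 38578\right) = - 25909 \left(4290 + 38578\right) = \left(-25909\right) 42868 = -1110667012$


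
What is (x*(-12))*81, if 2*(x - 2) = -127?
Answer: 59778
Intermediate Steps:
x = -123/2 (x = 2 + (½)*(-127) = 2 - 127/2 = -123/2 ≈ -61.500)
(x*(-12))*81 = -123/2*(-12)*81 = 738*81 = 59778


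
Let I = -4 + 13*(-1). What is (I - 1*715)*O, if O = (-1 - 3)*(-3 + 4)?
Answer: 2928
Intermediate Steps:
I = -17 (I = -4 - 13 = -17)
O = -4 (O = -4*1 = -4)
(I - 1*715)*O = (-17 - 1*715)*(-4) = (-17 - 715)*(-4) = -732*(-4) = 2928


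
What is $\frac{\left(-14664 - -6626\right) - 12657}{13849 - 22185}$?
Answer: $\frac{20695}{8336} \approx 2.4826$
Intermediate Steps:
$\frac{\left(-14664 - -6626\right) - 12657}{13849 - 22185} = \frac{\left(-14664 + 6626\right) - 12657}{-8336} = \left(-8038 - 12657\right) \left(- \frac{1}{8336}\right) = \left(-20695\right) \left(- \frac{1}{8336}\right) = \frac{20695}{8336}$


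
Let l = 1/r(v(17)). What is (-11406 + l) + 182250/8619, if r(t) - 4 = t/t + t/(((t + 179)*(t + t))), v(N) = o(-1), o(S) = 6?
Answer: -60542718478/5317923 ≈ -11385.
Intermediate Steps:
v(N) = 6
r(t) = 5 + 1/(2*(179 + t)) (r(t) = 4 + (t/t + t/(((t + 179)*(t + t)))) = 4 + (1 + t/(((179 + t)*(2*t)))) = 4 + (1 + t/((2*t*(179 + t)))) = 4 + (1 + t*(1/(2*t*(179 + t)))) = 4 + (1 + 1/(2*(179 + t))) = 5 + 1/(2*(179 + t)))
l = 370/1851 (l = 1/((1791 + 10*6)/(2*(179 + 6))) = 1/((½)*(1791 + 60)/185) = 1/((½)*(1/185)*1851) = 1/(1851/370) = 370/1851 ≈ 0.19989)
(-11406 + l) + 182250/8619 = (-11406 + 370/1851) + 182250/8619 = -21112136/1851 + 182250*(1/8619) = -21112136/1851 + 60750/2873 = -60542718478/5317923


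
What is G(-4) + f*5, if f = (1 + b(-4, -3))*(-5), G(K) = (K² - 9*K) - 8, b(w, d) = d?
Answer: 94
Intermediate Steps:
G(K) = -8 + K² - 9*K
f = 10 (f = (1 - 3)*(-5) = -2*(-5) = 10)
G(-4) + f*5 = (-8 + (-4)² - 9*(-4)) + 10*5 = (-8 + 16 + 36) + 50 = 44 + 50 = 94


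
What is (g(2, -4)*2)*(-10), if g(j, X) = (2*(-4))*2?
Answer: 320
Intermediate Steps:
g(j, X) = -16 (g(j, X) = -8*2 = -16)
(g(2, -4)*2)*(-10) = -16*2*(-10) = -32*(-10) = 320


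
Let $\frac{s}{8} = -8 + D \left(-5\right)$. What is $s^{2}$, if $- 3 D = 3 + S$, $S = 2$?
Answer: $\frac{64}{9} \approx 7.1111$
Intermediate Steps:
$D = - \frac{5}{3}$ ($D = - \frac{3 + 2}{3} = \left(- \frac{1}{3}\right) 5 = - \frac{5}{3} \approx -1.6667$)
$s = \frac{8}{3}$ ($s = 8 \left(-8 - - \frac{25}{3}\right) = 8 \left(-8 + \frac{25}{3}\right) = 8 \cdot \frac{1}{3} = \frac{8}{3} \approx 2.6667$)
$s^{2} = \left(\frac{8}{3}\right)^{2} = \frac{64}{9}$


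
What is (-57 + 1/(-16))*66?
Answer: -30129/8 ≈ -3766.1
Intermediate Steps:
(-57 + 1/(-16))*66 = (-57 - 1/16)*66 = -913/16*66 = -30129/8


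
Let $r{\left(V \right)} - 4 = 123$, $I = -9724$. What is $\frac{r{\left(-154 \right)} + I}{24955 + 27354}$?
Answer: $- \frac{9597}{52309} \approx -0.18347$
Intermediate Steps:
$r{\left(V \right)} = 127$ ($r{\left(V \right)} = 4 + 123 = 127$)
$\frac{r{\left(-154 \right)} + I}{24955 + 27354} = \frac{127 - 9724}{24955 + 27354} = - \frac{9597}{52309}$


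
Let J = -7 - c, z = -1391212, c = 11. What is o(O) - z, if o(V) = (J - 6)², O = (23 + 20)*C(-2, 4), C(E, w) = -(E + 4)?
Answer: 1391788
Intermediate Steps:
C(E, w) = -4 - E (C(E, w) = -(4 + E) = -4 - E)
O = -86 (O = (23 + 20)*(-4 - 1*(-2)) = 43*(-4 + 2) = 43*(-2) = -86)
J = -18 (J = -7 - 1*11 = -7 - 11 = -18)
o(V) = 576 (o(V) = (-18 - 6)² = (-24)² = 576)
o(O) - z = 576 - 1*(-1391212) = 576 + 1391212 = 1391788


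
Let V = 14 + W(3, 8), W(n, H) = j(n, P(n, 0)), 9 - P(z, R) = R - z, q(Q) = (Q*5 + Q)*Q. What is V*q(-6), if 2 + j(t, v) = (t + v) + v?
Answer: 8424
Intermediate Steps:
q(Q) = 6*Q² (q(Q) = (5*Q + Q)*Q = (6*Q)*Q = 6*Q²)
P(z, R) = 9 + z - R (P(z, R) = 9 - (R - z) = 9 + (z - R) = 9 + z - R)
j(t, v) = -2 + t + 2*v (j(t, v) = -2 + ((t + v) + v) = -2 + (t + 2*v) = -2 + t + 2*v)
W(n, H) = 16 + 3*n (W(n, H) = -2 + n + 2*(9 + n - 1*0) = -2 + n + 2*(9 + n + 0) = -2 + n + 2*(9 + n) = -2 + n + (18 + 2*n) = 16 + 3*n)
V = 39 (V = 14 + (16 + 3*3) = 14 + (16 + 9) = 14 + 25 = 39)
V*q(-6) = 39*(6*(-6)²) = 39*(6*36) = 39*216 = 8424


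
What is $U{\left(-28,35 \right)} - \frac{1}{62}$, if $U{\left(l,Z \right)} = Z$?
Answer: $\frac{2169}{62} \approx 34.984$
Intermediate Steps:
$U{\left(-28,35 \right)} - \frac{1}{62} = 35 - \frac{1}{62} = \frac{2169}{62}$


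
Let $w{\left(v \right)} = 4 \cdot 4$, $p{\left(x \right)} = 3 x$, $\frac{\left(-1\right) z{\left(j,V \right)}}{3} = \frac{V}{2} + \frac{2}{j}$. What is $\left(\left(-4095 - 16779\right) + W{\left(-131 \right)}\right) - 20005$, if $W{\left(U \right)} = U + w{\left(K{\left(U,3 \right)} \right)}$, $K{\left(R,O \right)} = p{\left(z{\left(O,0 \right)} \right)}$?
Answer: $-40994$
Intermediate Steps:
$z{\left(j,V \right)} = - \frac{6}{j} - \frac{3 V}{2}$ ($z{\left(j,V \right)} = - 3 \left(\frac{V}{2} + \frac{2}{j}\right) = - \frac{6}{j} - \frac{3 V}{2}$)
$K{\left(R,O \right)} = - \frac{18}{O}$ ($K{\left(R,O \right)} = 3 \left(- \frac{6}{O} - 0\right) = 3 \left(- \frac{6}{O} + 0\right) = 3 \left(- \frac{6}{O}\right) = - \frac{18}{O}$)
$w{\left(v \right)} = 16$
$W{\left(U \right)} = 16 + U$ ($W{\left(U \right)} = U + 16 = 16 + U$)
$\left(\left(-4095 - 16779\right) + W{\left(-131 \right)}\right) - 20005 = \left(\left(-4095 - 16779\right) + \left(16 - 131\right)\right) - 20005 = \left(\left(-4095 - 16779\right) - 115\right) - 20005 = \left(-20874 - 115\right) - 20005 = -20989 - 20005 = -40994$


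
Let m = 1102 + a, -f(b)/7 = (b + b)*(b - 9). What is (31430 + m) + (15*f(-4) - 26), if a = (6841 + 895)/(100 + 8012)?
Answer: 21889171/1014 ≈ 21587.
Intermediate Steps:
f(b) = -14*b*(-9 + b) (f(b) = -7*(b + b)*(b - 9) = -7*2*b*(-9 + b) = -14*b*(-9 + b))
a = 967/1014 (a = 7736/8112 = 7736*(1/8112) = 967/1014 ≈ 0.95365)
m = 1118395/1014 (m = 1102 + 967/1014 = 1118395/1014 ≈ 1103.0)
(31430 + m) + (15*f(-4) - 26) = (31430 + 1118395/1014) + (15*(14*(-4)*(9 - 1*(-4))) - 26) = 32988415/1014 + (15*(14*(-4)*(9 + 4)) - 26) = 32988415/1014 + (15*(14*(-4)*13) - 26) = 32988415/1014 + (15*(-728) - 26) = 32988415/1014 + (-10920 - 26) = 32988415/1014 - 10946 = 21889171/1014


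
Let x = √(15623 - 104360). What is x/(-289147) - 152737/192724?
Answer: -152737/192724 - I*√88737/289147 ≈ -0.79252 - 0.0010302*I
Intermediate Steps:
x = I*√88737 (x = √(-88737) = I*√88737 ≈ 297.89*I)
x/(-289147) - 152737/192724 = (I*√88737)/(-289147) - 152737/192724 = (I*√88737)*(-1/289147) - 152737*1/192724 = -I*√88737/289147 - 152737/192724 = -152737/192724 - I*√88737/289147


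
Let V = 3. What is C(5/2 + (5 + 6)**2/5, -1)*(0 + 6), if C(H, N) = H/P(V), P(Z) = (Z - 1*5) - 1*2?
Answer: -801/20 ≈ -40.050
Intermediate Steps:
P(Z) = -7 + Z (P(Z) = (Z - 5) - 2 = (-5 + Z) - 2 = -7 + Z)
C(H, N) = -H/4 (C(H, N) = H/(-7 + 3) = H/(-4) = H*(-1/4) = -H/4)
C(5/2 + (5 + 6)**2/5, -1)*(0 + 6) = (-(5/2 + (5 + 6)**2/5)/4)*(0 + 6) = -(5*(1/2) + 11**2*(1/5))/4*6 = -(5/2 + 121*(1/5))/4*6 = -(5/2 + 121/5)/4*6 = -1/4*267/10*6 = -267/40*6 = -801/20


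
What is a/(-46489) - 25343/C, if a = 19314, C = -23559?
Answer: 723152201/1095234351 ≈ 0.66027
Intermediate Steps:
a/(-46489) - 25343/C = 19314/(-46489) - 25343/(-23559) = 19314*(-1/46489) - 25343*(-1/23559) = -19314/46489 + 25343/23559 = 723152201/1095234351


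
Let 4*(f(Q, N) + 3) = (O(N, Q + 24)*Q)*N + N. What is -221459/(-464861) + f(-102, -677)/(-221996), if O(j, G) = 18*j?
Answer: 391373805403769/412789130224 ≈ 948.12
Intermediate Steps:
f(Q, N) = -3 + N/4 + 9*Q*N²/2 (f(Q, N) = -3 + (((18*N)*Q)*N + N)/4 = -3 + ((18*N*Q)*N + N)/4 = -3 + (18*Q*N² + N)/4 = -3 + (N + 18*Q*N²)/4 = -3 + (N/4 + 9*Q*N²/2) = -3 + N/4 + 9*Q*N²/2)
-221459/(-464861) + f(-102, -677)/(-221996) = -221459/(-464861) + (-3 + (¼)*(-677) + (9/2)*(-102)*(-677)²)/(-221996) = -221459*(-1/464861) + (-3 - 677/4 + (9/2)*(-102)*458329)*(-1/221996) = 221459/464861 + (-3 - 677/4 - 210373011)*(-1/221996) = 221459/464861 - 841492733/4*(-1/221996) = 221459/464861 + 841492733/887984 = 391373805403769/412789130224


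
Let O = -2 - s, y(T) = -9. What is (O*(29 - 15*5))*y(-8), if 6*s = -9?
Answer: -207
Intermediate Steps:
s = -3/2 (s = (1/6)*(-9) = -3/2 ≈ -1.5000)
O = -1/2 (O = -2 - 1*(-3/2) = -2 + 3/2 = -1/2 ≈ -0.50000)
(O*(29 - 15*5))*y(-8) = -(29 - 15*5)/2*(-9) = -(29 - 3*25)/2*(-9) = -(29 - 75)/2*(-9) = -1/2*(-46)*(-9) = 23*(-9) = -207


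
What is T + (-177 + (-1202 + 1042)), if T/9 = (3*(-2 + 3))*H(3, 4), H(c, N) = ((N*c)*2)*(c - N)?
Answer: -985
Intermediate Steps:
H(c, N) = 2*N*c*(c - N) (H(c, N) = (2*N*c)*(c - N) = 2*N*c*(c - N))
T = -648 (T = 9*((3*(-2 + 3))*(2*4*3*(3 - 1*4))) = 9*((3*1)*(2*4*3*(3 - 4))) = 9*(3*(2*4*3*(-1))) = 9*(3*(-24)) = 9*(-72) = -648)
T + (-177 + (-1202 + 1042)) = -648 + (-177 + (-1202 + 1042)) = -648 + (-177 - 160) = -648 - 337 = -985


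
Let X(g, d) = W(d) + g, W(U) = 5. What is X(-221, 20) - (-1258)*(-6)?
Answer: -7764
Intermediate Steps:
X(g, d) = 5 + g
X(-221, 20) - (-1258)*(-6) = (5 - 221) - (-1258)*(-6) = -216 - 1*7548 = -216 - 7548 = -7764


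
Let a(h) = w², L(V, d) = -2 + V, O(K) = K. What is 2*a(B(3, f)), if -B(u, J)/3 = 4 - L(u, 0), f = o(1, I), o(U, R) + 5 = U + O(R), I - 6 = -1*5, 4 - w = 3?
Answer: 2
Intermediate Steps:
w = 1 (w = 4 - 1*3 = 4 - 3 = 1)
I = 1 (I = 6 - 1*5 = 6 - 5 = 1)
o(U, R) = -5 + R + U (o(U, R) = -5 + (U + R) = -5 + (R + U) = -5 + R + U)
f = -3 (f = -5 + 1 + 1 = -3)
B(u, J) = -18 + 3*u (B(u, J) = -3*(4 - (-2 + u)) = -3*(4 + (2 - u)) = -3*(6 - u) = -18 + 3*u)
a(h) = 1 (a(h) = 1² = 1)
2*a(B(3, f)) = 2*1 = 2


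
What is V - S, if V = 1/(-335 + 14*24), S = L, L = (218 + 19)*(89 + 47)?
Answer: -32231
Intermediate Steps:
L = 32232 (L = 237*136 = 32232)
S = 32232
V = 1 (V = 1/(-335 + 336) = 1/1 = 1)
V - S = 1 - 1*32232 = 1 - 32232 = -32231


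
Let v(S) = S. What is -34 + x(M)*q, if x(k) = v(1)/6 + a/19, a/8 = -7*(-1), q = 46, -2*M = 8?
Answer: 6227/57 ≈ 109.25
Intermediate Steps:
M = -4 (M = -½*8 = -4)
a = 56 (a = 8*(-7*(-1)) = 8*7 = 56)
x(k) = 355/114 (x(k) = 1/6 + 56/19 = 1*(⅙) + 56*(1/19) = ⅙ + 56/19 = 355/114)
-34 + x(M)*q = -34 + (355/114)*46 = -34 + 8165/57 = 6227/57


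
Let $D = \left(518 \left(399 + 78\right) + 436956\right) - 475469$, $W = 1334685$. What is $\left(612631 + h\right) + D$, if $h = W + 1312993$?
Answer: $3468882$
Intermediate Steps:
$D = 208573$ ($D = \left(518 \cdot 477 + 436956\right) - 475469 = \left(247086 + 436956\right) - 475469 = 684042 - 475469 = 208573$)
$h = 2647678$ ($h = 1334685 + 1312993 = 2647678$)
$\left(612631 + h\right) + D = \left(612631 + 2647678\right) + 208573 = 3260309 + 208573 = 3468882$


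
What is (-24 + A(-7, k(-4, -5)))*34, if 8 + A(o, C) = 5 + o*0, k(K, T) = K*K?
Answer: -918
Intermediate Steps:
k(K, T) = K²
A(o, C) = -3 (A(o, C) = -8 + (5 + o*0) = -8 + (5 + 0) = -8 + 5 = -3)
(-24 + A(-7, k(-4, -5)))*34 = (-24 - 3)*34 = -27*34 = -918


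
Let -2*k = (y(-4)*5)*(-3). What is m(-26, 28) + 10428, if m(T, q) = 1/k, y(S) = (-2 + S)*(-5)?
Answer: 2346301/225 ≈ 10428.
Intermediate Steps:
y(S) = 10 - 5*S
k = 225 (k = -(10 - 5*(-4))*5*(-3)/2 = -(10 + 20)*5*(-3)/2 = -30*5*(-3)/2 = -75*(-3) = -½*(-450) = 225)
m(T, q) = 1/225
m(-26, 28) + 10428 = 1/225 + 10428 = 2346301/225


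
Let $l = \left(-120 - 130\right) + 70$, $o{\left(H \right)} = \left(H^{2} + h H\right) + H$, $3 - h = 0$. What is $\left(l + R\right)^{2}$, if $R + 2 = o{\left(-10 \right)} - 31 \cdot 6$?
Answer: $94864$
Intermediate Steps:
$h = 3$ ($h = 3 - 0 = 3 + 0 = 3$)
$o{\left(H \right)} = H^{2} + 4 H$ ($o{\left(H \right)} = \left(H^{2} + 3 H\right) + H = H^{2} + 4 H$)
$l = -180$ ($l = -250 + 70 = -180$)
$R = -128$ ($R = -2 - \left(186 + 10 \left(4 - 10\right)\right) = -2 - 126 = -128$)
$\left(l + R\right)^{2} = \left(-180 - 128\right)^{2} = \left(-308\right)^{2} = 94864$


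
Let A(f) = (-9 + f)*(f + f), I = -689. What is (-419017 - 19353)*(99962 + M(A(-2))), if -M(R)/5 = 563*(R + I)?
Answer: -839757791690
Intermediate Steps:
A(f) = 2*f*(-9 + f) (A(f) = (-9 + f)*(2*f) = 2*f*(-9 + f))
M(R) = 1939535 - 2815*R (M(R) = -2815*(R - 689) = -2815*(-689 + R) = -5*(-387907 + 563*R) = 1939535 - 2815*R)
(-419017 - 19353)*(99962 + M(A(-2))) = (-419017 - 19353)*(99962 + (1939535 - 5630*(-2)*(-9 - 2))) = -438370*(99962 + (1939535 - 5630*(-2)*(-11))) = -438370*(99962 + (1939535 - 2815*44)) = -438370*(99962 + (1939535 - 123860)) = -438370*(99962 + 1815675) = -438370*1915637 = -839757791690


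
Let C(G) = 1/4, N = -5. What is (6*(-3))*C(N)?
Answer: -9/2 ≈ -4.5000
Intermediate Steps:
C(G) = 1/4
(6*(-3))*C(N) = (6*(-3))*(1/4) = -18*1/4 = -9/2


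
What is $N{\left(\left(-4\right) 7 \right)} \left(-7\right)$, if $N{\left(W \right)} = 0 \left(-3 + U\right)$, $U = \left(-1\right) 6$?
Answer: $0$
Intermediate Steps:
$U = -6$
$N{\left(W \right)} = 0$ ($N{\left(W \right)} = 0 \left(-3 - 6\right) = 0 \left(-9\right) = 0$)
$N{\left(\left(-4\right) 7 \right)} \left(-7\right) = 0 \left(-7\right) = 0$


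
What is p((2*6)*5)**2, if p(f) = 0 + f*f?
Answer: 12960000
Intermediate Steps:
p(f) = f**2 (p(f) = 0 + f**2 = f**2)
p((2*6)*5)**2 = (((2*6)*5)**2)**2 = ((12*5)**2)**2 = (60**2)**2 = 3600**2 = 12960000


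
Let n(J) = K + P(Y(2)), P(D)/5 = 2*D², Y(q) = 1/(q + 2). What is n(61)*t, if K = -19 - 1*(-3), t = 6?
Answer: -369/4 ≈ -92.250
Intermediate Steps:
Y(q) = 1/(2 + q)
P(D) = 10*D² (P(D) = 5*(2*D²) = 10*D²)
K = -16 (K = -19 + 3 = -16)
n(J) = -123/8 (n(J) = -16 + 10*(1/(2 + 2))² = -16 + 10*(1/4)² = -16 + 10*(¼)² = -16 + 10*(1/16) = -16 + 5/8 = -123/8)
n(61)*t = -123/8*6 = -369/4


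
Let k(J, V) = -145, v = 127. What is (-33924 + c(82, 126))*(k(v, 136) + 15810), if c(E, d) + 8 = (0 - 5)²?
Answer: -531153155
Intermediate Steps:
c(E, d) = 17 (c(E, d) = -8 + (0 - 5)² = -8 + (-5)² = -8 + 25 = 17)
(-33924 + c(82, 126))*(k(v, 136) + 15810) = (-33924 + 17)*(-145 + 15810) = -33907*15665 = -531153155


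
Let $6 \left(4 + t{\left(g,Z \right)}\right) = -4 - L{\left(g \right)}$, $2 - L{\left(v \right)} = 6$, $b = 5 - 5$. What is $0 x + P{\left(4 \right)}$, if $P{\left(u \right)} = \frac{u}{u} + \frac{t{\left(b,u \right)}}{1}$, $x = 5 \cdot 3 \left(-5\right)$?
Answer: $-3$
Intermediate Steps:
$b = 0$
$x = -75$ ($x = 15 \left(-5\right) = -75$)
$L{\left(v \right)} = -4$ ($L{\left(v \right)} = 2 - 6 = -4$)
$t{\left(g,Z \right)} = -4$ ($t{\left(g,Z \right)} = -4 + \frac{-4 - -4}{6} = -4 + \frac{-4 + 4}{6} = -4 + \frac{1}{6} \cdot 0 = -4 + 0 = -4$)
$P{\left(u \right)} = -3$ ($P{\left(u \right)} = \frac{u}{u} - \frac{4}{1} = 1 - 4 = -3$)
$0 x + P{\left(4 \right)} = 0 \left(-75\right) - 3 = 0 - 3 = -3$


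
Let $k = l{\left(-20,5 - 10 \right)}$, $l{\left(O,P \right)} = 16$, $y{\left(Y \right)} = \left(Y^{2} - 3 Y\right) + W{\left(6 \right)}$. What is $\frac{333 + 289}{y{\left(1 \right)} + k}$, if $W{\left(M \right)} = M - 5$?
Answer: $\frac{622}{15} \approx 41.467$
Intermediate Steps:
$W{\left(M \right)} = -5 + M$ ($W{\left(M \right)} = M - 5 = -5 + M$)
$y{\left(Y \right)} = 1 + Y^{2} - 3 Y$ ($y{\left(Y \right)} = \left(Y^{2} - 3 Y\right) + \left(-5 + 6\right) = \left(Y^{2} - 3 Y\right) + 1 = 1 + Y^{2} - 3 Y$)
$k = 16$
$\frac{333 + 289}{y{\left(1 \right)} + k} = \frac{333 + 289}{\left(1 + 1^{2} - 3\right) + 16} = \frac{622}{\left(1 + 1 - 3\right) + 16} = \frac{622}{-1 + 16} = \frac{622}{15}$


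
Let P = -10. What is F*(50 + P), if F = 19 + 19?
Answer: 1520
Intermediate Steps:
F = 38
F*(50 + P) = 38*(50 - 10) = 38*40 = 1520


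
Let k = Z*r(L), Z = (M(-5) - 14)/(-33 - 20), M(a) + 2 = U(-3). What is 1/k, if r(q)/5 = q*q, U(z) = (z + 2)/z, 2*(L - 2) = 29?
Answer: 212/85305 ≈ 0.0024852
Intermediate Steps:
L = 33/2 (L = 2 + (1/2)*29 = 2 + 29/2 = 33/2 ≈ 16.500)
U(z) = (2 + z)/z
M(a) = -5/3 (M(a) = -2 + (2 - 3)/(-3) = -2 - 1/3*(-1) = -2 + 1/3 = -5/3)
r(q) = 5*q**2 (r(q) = 5*(q*q) = 5*q**2)
Z = 47/159 (Z = (-5/3 - 14)/(-33 - 20) = -47/3/(-53) = -47/3*(-1/53) = 47/159 ≈ 0.29560)
k = 85305/212 (k = 47*(5*(33/2)**2)/159 = 47*(5*(1089/4))/159 = (47/159)*(5445/4) = 85305/212 ≈ 402.38)
1/k = 1/(85305/212) = 212/85305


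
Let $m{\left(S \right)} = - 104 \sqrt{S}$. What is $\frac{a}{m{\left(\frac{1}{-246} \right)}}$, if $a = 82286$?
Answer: $\frac{41143 i \sqrt{246}}{52} \approx 12410.0 i$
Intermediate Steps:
$\frac{a}{m{\left(\frac{1}{-246} \right)}} = \frac{82286}{\left(-104\right) \sqrt{\frac{1}{-246}}} = \frac{82286}{\left(-104\right) \sqrt{- \frac{1}{246}}} = \frac{82286}{\left(-104\right) \frac{i \sqrt{246}}{246}} = \frac{82286}{\left(- \frac{52}{123}\right) i \sqrt{246}} = 82286 \frac{i \sqrt{246}}{104} = \frac{41143 i \sqrt{246}}{52}$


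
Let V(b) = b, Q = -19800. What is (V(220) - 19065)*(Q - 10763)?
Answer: 575959735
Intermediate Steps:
(V(220) - 19065)*(Q - 10763) = (220 - 19065)*(-19800 - 10763) = -18845*(-30563) = 575959735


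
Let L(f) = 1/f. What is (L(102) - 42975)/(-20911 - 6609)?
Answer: 4383449/2807040 ≈ 1.5616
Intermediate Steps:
(L(102) - 42975)/(-20911 - 6609) = (1/102 - 42975)/(-20911 - 6609) = (1/102 - 42975)/(-27520) = -4383449/102*(-1/27520) = 4383449/2807040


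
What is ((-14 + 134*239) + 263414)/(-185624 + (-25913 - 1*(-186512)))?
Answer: -295426/25025 ≈ -11.805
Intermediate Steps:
((-14 + 134*239) + 263414)/(-185624 + (-25913 - 1*(-186512))) = ((-14 + 32026) + 263414)/(-185624 + (-25913 + 186512)) = (32012 + 263414)/(-185624 + 160599) = 295426/(-25025) = 295426*(-1/25025) = -295426/25025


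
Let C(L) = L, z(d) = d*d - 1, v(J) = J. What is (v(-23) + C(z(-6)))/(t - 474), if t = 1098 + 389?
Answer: 12/1013 ≈ 0.011846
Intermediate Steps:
t = 1487
z(d) = -1 + d**2 (z(d) = d**2 - 1 = -1 + d**2)
(v(-23) + C(z(-6)))/(t - 474) = (-23 + (-1 + (-6)**2))/(1487 - 474) = (-23 + (-1 + 36))/1013 = (-23 + 35)*(1/1013) = 12*(1/1013) = 12/1013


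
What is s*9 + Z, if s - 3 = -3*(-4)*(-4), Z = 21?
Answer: -384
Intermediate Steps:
s = -45 (s = 3 - 3*(-4)*(-4) = 3 + 12*(-4) = 3 - 48 = -45)
s*9 + Z = -45*9 + 21 = -405 + 21 = -384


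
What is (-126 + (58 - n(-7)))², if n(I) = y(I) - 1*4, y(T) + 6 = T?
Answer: 2601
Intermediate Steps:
y(T) = -6 + T
n(I) = -10 + I (n(I) = (-6 + I) - 1*4 = (-6 + I) - 4 = -10 + I)
(-126 + (58 - n(-7)))² = (-126 + (58 - (-10 - 7)))² = (-126 + (58 - 1*(-17)))² = (-126 + (58 + 17))² = (-126 + 75)² = (-51)² = 2601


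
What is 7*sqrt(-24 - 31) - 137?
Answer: -137 + 7*I*sqrt(55) ≈ -137.0 + 51.913*I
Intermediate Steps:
7*sqrt(-24 - 31) - 137 = 7*sqrt(-55) - 137 = 7*(I*sqrt(55)) - 137 = 7*I*sqrt(55) - 137 = -137 + 7*I*sqrt(55)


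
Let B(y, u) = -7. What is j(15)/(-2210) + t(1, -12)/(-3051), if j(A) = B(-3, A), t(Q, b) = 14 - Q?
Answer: -7373/6742710 ≈ -0.0010935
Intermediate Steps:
j(A) = -7
j(15)/(-2210) + t(1, -12)/(-3051) = -7/(-2210) + (14 - 1*1)/(-3051) = -7*(-1/2210) + (14 - 1)*(-1/3051) = 7/2210 + 13*(-1/3051) = 7/2210 - 13/3051 = -7373/6742710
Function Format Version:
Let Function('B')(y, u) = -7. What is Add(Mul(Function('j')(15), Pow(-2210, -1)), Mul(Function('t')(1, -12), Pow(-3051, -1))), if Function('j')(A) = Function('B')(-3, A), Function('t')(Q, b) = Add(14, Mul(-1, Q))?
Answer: Rational(-7373, 6742710) ≈ -0.0010935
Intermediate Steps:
Function('j')(A) = -7
Add(Mul(Function('j')(15), Pow(-2210, -1)), Mul(Function('t')(1, -12), Pow(-3051, -1))) = Add(Mul(-7, Pow(-2210, -1)), Mul(Add(14, Mul(-1, 1)), Pow(-3051, -1))) = Add(Mul(-7, Rational(-1, 2210)), Mul(Add(14, -1), Rational(-1, 3051))) = Add(Rational(7, 2210), Mul(13, Rational(-1, 3051))) = Add(Rational(7, 2210), Rational(-13, 3051)) = Rational(-7373, 6742710)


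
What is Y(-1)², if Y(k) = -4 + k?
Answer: 25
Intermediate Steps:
Y(-1)² = (-4 - 1)² = (-5)² = 25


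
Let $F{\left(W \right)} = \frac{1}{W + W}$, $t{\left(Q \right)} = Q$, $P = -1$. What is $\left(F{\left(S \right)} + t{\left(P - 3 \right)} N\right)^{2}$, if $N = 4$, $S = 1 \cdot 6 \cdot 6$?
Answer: $\frac{1324801}{5184} \approx 255.56$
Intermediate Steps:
$S = 36$ ($S = 1 \cdot 36 = 36$)
$F{\left(W \right)} = \frac{1}{2 W}$
$\left(F{\left(S \right)} + t{\left(P - 3 \right)} N\right)^{2} = \left(\frac{1}{2 \cdot 36} + \left(-1 - 3\right) 4\right)^{2} = \left(\frac{1}{2} \cdot \frac{1}{36} - 16\right)^{2} = \left(\frac{1}{72} - 16\right)^{2} = \left(- \frac{1151}{72}\right)^{2} = \frac{1324801}{5184}$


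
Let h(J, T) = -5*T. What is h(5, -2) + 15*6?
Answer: 100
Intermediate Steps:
h(5, -2) + 15*6 = -5*(-2) + 15*6 = 10 + 90 = 100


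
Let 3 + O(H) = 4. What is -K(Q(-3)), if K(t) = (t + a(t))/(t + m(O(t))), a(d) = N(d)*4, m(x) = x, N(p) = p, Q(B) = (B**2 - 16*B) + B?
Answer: -54/11 ≈ -4.9091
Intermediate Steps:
O(H) = 1 (O(H) = -3 + 4 = 1)
Q(B) = B**2 - 15*B
a(d) = 4*d (a(d) = d*4 = 4*d)
K(t) = 5*t/(1 + t) (K(t) = (t + 4*t)/(t + 1) = (5*t)/(1 + t) = 5*t/(1 + t))
-K(Q(-3)) = -5*(-3*(-15 - 3))/(1 - 3*(-15 - 3)) = -5*(-3*(-18))/(1 - 3*(-18)) = -5*54/(1 + 54) = -5*54/55 = -1*54/11 = -54/11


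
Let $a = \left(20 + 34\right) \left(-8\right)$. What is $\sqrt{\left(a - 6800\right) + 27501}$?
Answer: $\sqrt{20269} \approx 142.37$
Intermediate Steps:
$a = -432$ ($a = 54 \left(-8\right) = -432$)
$\sqrt{\left(a - 6800\right) + 27501} = \sqrt{\left(-432 - 6800\right) + 27501} = \sqrt{-7232 + 27501} = \sqrt{20269}$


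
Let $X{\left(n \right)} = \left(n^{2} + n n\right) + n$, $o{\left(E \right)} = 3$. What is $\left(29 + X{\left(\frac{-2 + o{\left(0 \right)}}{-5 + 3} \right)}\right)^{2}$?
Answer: $841$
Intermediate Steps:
$X{\left(n \right)} = n + 2 n^{2}$ ($X{\left(n \right)} = \left(n^{2} + n^{2}\right) + n = 2 n^{2} + n = n + 2 n^{2}$)
$\left(29 + X{\left(\frac{-2 + o{\left(0 \right)}}{-5 + 3} \right)}\right)^{2} = \left(29 + \frac{-2 + 3}{-5 + 3} \left(1 + 2 \frac{-2 + 3}{-5 + 3}\right)\right)^{2} = \left(29 + 1 \frac{1}{-2} \left(1 + 2 \cdot 1 \frac{1}{-2}\right)\right)^{2} = \left(29 + 1 \left(- \frac{1}{2}\right) \left(1 + 2 \cdot 1 \left(- \frac{1}{2}\right)\right)\right)^{2} = \left(29 - \frac{1 + 2 \left(- \frac{1}{2}\right)}{2}\right)^{2} = \left(29 - \frac{1 - 1}{2}\right)^{2} = \left(29 - 0\right)^{2} = \left(29 + 0\right)^{2} = 29^{2} = 841$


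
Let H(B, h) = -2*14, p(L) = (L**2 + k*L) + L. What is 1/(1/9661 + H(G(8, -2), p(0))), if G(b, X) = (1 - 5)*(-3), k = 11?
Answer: -9661/270507 ≈ -0.035714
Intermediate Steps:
G(b, X) = 12 (G(b, X) = -4*(-3) = 12)
p(L) = L**2 + 12*L (p(L) = (L**2 + 11*L) + L = L**2 + 12*L)
H(B, h) = -28
1/(1/9661 + H(G(8, -2), p(0))) = 1/(1/9661 - 28) = 1/(-270507/9661) = -9661/270507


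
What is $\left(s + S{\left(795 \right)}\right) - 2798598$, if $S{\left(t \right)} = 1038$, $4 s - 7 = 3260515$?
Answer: $- \frac{3964859}{2} \approx -1.9824 \cdot 10^{6}$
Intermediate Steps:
$s = \frac{1630261}{2}$ ($s = \frac{7}{4} + \frac{1}{4} \cdot 3260515 = \frac{7}{4} + \frac{3260515}{4} = \frac{1630261}{2} \approx 8.1513 \cdot 10^{5}$)
$\left(s + S{\left(795 \right)}\right) - 2798598 = \left(\frac{1630261}{2} + 1038\right) - 2798598 = \frac{1632337}{2} - 2798598 = - \frac{3964859}{2}$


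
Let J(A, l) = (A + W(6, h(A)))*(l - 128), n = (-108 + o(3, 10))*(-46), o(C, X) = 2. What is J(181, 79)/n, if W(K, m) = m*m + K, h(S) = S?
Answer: -403613/1219 ≈ -331.10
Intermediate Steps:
W(K, m) = K + m**2 (W(K, m) = m**2 + K = K + m**2)
n = 4876 (n = (-108 + 2)*(-46) = -106*(-46) = 4876)
J(A, l) = (-128 + l)*(6 + A + A**2) (J(A, l) = (A + (6 + A**2))*(l - 128) = (6 + A + A**2)*(-128 + l) = (-128 + l)*(6 + A + A**2))
J(181, 79)/n = (-768 - 128*181 - 128*181**2 + 181*79 + 79*(6 + 181**2))/4876 = (-768 - 23168 - 128*32761 + 14299 + 79*(6 + 32761))*(1/4876) = (-768 - 23168 - 4193408 + 14299 + 79*32767)*(1/4876) = (-768 - 23168 - 4193408 + 14299 + 2588593)*(1/4876) = -1614452*1/4876 = -403613/1219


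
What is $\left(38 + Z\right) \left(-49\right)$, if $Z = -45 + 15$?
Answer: $-392$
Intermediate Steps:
$Z = -30$
$\left(38 + Z\right) \left(-49\right) = \left(38 - 30\right) \left(-49\right) = 8 \left(-49\right) = -392$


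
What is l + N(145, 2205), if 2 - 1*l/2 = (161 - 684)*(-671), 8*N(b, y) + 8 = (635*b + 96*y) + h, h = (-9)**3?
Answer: -2655939/4 ≈ -6.6399e+5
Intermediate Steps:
h = -729
N(b, y) = -737/8 + 12*y + 635*b/8 (N(b, y) = -1 + ((635*b + 96*y) - 729)/8 = -1 + ((96*y + 635*b) - 729)/8 = -1 + (-729 + 96*y + 635*b)/8 = -1 + (-729/8 + 12*y + 635*b/8) = -737/8 + 12*y + 635*b/8)
l = -701862 (l = 4 - 2*(161 - 684)*(-671) = 4 - (-1046)*(-671) = 4 - 2*350933 = 4 - 701866 = -701862)
l + N(145, 2205) = -701862 + (-737/8 + 12*2205 + (635/8)*145) = -701862 + (-737/8 + 26460 + 92075/8) = -701862 + 151509/4 = -2655939/4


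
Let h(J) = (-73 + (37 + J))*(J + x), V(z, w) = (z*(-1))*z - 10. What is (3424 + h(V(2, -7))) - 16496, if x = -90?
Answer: -7872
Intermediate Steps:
V(z, w) = -10 - z**2 (V(z, w) = (-z)*z - 10 = -z**2 - 10 = -10 - z**2)
h(J) = (-90 + J)*(-36 + J) (h(J) = (-73 + (37 + J))*(J - 90) = (-36 + J)*(-90 + J) = (-90 + J)*(-36 + J))
(3424 + h(V(2, -7))) - 16496 = (3424 + (3240 + (-10 - 1*2**2)**2 - 126*(-10 - 1*2**2))) - 16496 = (3424 + (3240 + (-10 - 1*4)**2 - 126*(-10 - 1*4))) - 16496 = (3424 + (3240 + (-10 - 4)**2 - 126*(-10 - 4))) - 16496 = (3424 + (3240 + (-14)**2 - 126*(-14))) - 16496 = (3424 + (3240 + 196 + 1764)) - 16496 = (3424 + 5200) - 16496 = 8624 - 16496 = -7872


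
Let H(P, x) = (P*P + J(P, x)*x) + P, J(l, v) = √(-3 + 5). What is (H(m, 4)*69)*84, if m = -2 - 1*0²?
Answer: 11592 + 23184*√2 ≈ 44379.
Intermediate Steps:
m = -2 (m = -2 - 1*0 = -2 + 0 = -2)
J(l, v) = √2
H(P, x) = P + P² + x*√2 (H(P, x) = (P*P + √2*x) + P = (P² + x*√2) + P = P + P² + x*√2)
(H(m, 4)*69)*84 = ((-2 + (-2)² + 4*√2)*69)*84 = ((-2 + 4 + 4*√2)*69)*84 = ((2 + 4*√2)*69)*84 = (138 + 276*√2)*84 = 11592 + 23184*√2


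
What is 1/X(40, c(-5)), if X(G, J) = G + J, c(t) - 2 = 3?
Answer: 1/45 ≈ 0.022222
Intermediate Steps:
c(t) = 5 (c(t) = 2 + 3 = 5)
1/X(40, c(-5)) = 1/(40 + 5) = 1/45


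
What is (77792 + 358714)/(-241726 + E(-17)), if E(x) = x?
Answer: -145502/80581 ≈ -1.8057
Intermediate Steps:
(77792 + 358714)/(-241726 + E(-17)) = (77792 + 358714)/(-241726 - 17) = 436506/(-241743) = 436506*(-1/241743) = -145502/80581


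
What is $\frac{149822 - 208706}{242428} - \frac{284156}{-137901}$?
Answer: $\frac{15191802071}{8357765907} \approx 1.8177$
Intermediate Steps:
$\frac{149822 - 208706}{242428} - \frac{284156}{-137901} = \left(-58884\right) \frac{1}{242428} - - \frac{284156}{137901} = - \frac{14721}{60607} + \frac{284156}{137901} = \frac{15191802071}{8357765907}$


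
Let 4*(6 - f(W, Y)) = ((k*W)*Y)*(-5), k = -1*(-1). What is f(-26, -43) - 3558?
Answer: -4309/2 ≈ -2154.5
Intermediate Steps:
k = 1
f(W, Y) = 6 + 5*W*Y/4 (f(W, Y) = 6 - (1*W)*Y*(-5)/4 = 6 - W*Y*(-5)/4 = 6 - (-5)*W*Y/4 = 6 + 5*W*Y/4)
f(-26, -43) - 3558 = (6 + (5/4)*(-26)*(-43)) - 3558 = (6 + 2795/2) - 3558 = 2807/2 - 3558 = -4309/2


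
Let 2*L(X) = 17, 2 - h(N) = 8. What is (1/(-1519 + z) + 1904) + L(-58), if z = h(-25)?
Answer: 5833123/3050 ≈ 1912.5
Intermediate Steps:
h(N) = -6 (h(N) = 2 - 1*8 = 2 - 8 = -6)
z = -6
L(X) = 17/2 (L(X) = (½)*17 = 17/2)
(1/(-1519 + z) + 1904) + L(-58) = (1/(-1519 - 6) + 1904) + 17/2 = (1/(-1525) + 1904) + 17/2 = (-1/1525 + 1904) + 17/2 = 2903599/1525 + 17/2 = 5833123/3050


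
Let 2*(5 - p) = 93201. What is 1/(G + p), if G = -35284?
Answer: -2/163759 ≈ -1.2213e-5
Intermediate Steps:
p = -93191/2 (p = 5 - ½*93201 = 5 - 93201/2 = -93191/2 ≈ -46596.)
1/(G + p) = 1/(-35284 - 93191/2) = 1/(-163759/2) = -2/163759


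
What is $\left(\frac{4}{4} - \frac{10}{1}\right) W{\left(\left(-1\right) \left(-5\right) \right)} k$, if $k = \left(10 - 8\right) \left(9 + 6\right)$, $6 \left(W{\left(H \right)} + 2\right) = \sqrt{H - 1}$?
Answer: $450$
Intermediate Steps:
$W{\left(H \right)} = -2 + \frac{\sqrt{-1 + H}}{6}$ ($W{\left(H \right)} = -2 + \frac{\sqrt{H - 1}}{6} = -2 + \frac{\sqrt{-1 + H}}{6}$)
$k = 30$ ($k = 2 \cdot 15 = 30$)
$\left(\frac{4}{4} - \frac{10}{1}\right) W{\left(\left(-1\right) \left(-5\right) \right)} k = \left(\frac{4}{4} - \frac{10}{1}\right) \left(-2 + \frac{\sqrt{-1 - -5}}{6}\right) 30 = \left(4 \cdot \frac{1}{4} - 10\right) \left(-2 + \frac{\sqrt{-1 + 5}}{6}\right) 30 = \left(1 - 10\right) \left(-2 + \frac{\sqrt{4}}{6}\right) 30 = - 9 \left(-2 + \frac{1}{6} \cdot 2\right) 30 = - 9 \left(-2 + \frac{1}{3}\right) 30 = \left(-9\right) \left(- \frac{5}{3}\right) 30 = 15 \cdot 30 = 450$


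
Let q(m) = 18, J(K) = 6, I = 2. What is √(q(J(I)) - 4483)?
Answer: I*√4465 ≈ 66.821*I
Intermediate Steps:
√(q(J(I)) - 4483) = √(18 - 4483) = √(-4465) = I*√4465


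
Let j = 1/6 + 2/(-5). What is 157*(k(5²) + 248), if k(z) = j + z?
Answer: 1284731/30 ≈ 42824.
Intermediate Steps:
j = -7/30 (j = 1*(⅙) + 2*(-⅕) = ⅙ - ⅖ = -7/30 ≈ -0.23333)
k(z) = -7/30 + z
157*(k(5²) + 248) = 157*((-7/30 + 5²) + 248) = 157*((-7/30 + 25) + 248) = 157*(743/30 + 248) = 157*(8183/30) = 1284731/30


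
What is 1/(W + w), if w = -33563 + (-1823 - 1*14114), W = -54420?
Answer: -1/103920 ≈ -9.6228e-6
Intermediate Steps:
w = -49500 (w = -33563 + (-1823 - 14114) = -33563 - 15937 = -49500)
1/(W + w) = 1/(-54420 - 49500) = 1/(-103920) = -1/103920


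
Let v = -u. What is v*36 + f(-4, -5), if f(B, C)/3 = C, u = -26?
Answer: 921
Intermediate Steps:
f(B, C) = 3*C
v = 26 (v = -1*(-26) = 26)
v*36 + f(-4, -5) = 26*36 + 3*(-5) = 936 - 15 = 921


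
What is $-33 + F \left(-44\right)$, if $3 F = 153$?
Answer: $-2277$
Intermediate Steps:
$F = 51$ ($F = \frac{1}{3} \cdot 153 = 51$)
$-33 + F \left(-44\right) = -33 + 51 \left(-44\right) = -33 - 2244 = -2277$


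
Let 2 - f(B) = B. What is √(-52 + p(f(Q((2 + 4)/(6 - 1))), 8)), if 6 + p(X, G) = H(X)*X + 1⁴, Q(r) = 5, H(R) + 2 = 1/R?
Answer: 5*I*√2 ≈ 7.0711*I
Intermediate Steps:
H(R) = -2 + 1/R
f(B) = 2 - B
p(X, G) = -5 + X*(-2 + 1/X) (p(X, G) = -6 + ((-2 + 1/X)*X + 1⁴) = -6 + (X*(-2 + 1/X) + 1) = -6 + (1 + X*(-2 + 1/X)) = -5 + X*(-2 + 1/X))
√(-52 + p(f(Q((2 + 4)/(6 - 1))), 8)) = √(-52 + (-4 - 2*(2 - 1*5))) = √(-52 + (-4 - 2*(2 - 5))) = √(-52 + (-4 - 2*(-3))) = √(-52 + (-4 + 6)) = √(-52 + 2) = √(-50) = 5*I*√2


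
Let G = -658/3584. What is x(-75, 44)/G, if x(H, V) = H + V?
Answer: 7936/47 ≈ 168.85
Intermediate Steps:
G = -47/256 (G = -658*1/3584 = -47/256 ≈ -0.18359)
x(-75, 44)/G = (-75 + 44)/(-47/256) = -31*(-256/47) = 7936/47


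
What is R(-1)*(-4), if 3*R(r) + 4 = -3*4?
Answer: 64/3 ≈ 21.333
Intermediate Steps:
R(r) = -16/3 (R(r) = -4/3 + (-3*4)/3 = -4/3 + (⅓)*(-12) = -4/3 - 4 = -16/3)
R(-1)*(-4) = -16/3*(-4) = 64/3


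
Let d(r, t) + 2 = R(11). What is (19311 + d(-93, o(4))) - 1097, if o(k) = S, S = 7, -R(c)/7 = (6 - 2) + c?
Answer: 18107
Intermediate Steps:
R(c) = -28 - 7*c (R(c) = -7*((6 - 2) + c) = -7*(4 + c) = -28 - 7*c)
o(k) = 7
d(r, t) = -107 (d(r, t) = -2 + (-28 - 7*11) = -2 + (-28 - 77) = -2 - 105 = -107)
(19311 + d(-93, o(4))) - 1097 = (19311 - 107) - 1097 = 19204 - 1097 = 18107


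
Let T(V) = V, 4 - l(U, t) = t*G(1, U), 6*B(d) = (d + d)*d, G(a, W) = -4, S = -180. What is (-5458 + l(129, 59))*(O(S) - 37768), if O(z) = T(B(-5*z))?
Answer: -1211786576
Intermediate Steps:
B(d) = d**2/3 (B(d) = ((d + d)*d)/6 = ((2*d)*d)/6 = (2*d**2)/6 = d**2/3)
l(U, t) = 4 + 4*t (l(U, t) = 4 - t*(-4) = 4 - (-4)*t = 4 + 4*t)
O(z) = 25*z**2/3 (O(z) = (-5*z)**2/3 = (25*z**2)/3 = 25*z**2/3)
(-5458 + l(129, 59))*(O(S) - 37768) = (-5458 + (4 + 4*59))*((25/3)*(-180)**2 - 37768) = (-5458 + (4 + 236))*((25/3)*32400 - 37768) = (-5458 + 240)*(270000 - 37768) = -5218*232232 = -1211786576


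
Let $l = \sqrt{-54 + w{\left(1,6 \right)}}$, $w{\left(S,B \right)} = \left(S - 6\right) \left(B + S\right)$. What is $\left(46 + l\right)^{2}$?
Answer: $\left(46 + i \sqrt{89}\right)^{2} \approx 2027.0 + 867.93 i$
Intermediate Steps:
$w{\left(S,B \right)} = \left(-6 + S\right) \left(B + S\right)$
$l = i \sqrt{89}$ ($l = \sqrt{-54 + \left(1^{2} - 36 - 6 + 6 \cdot 1\right)} = \sqrt{-54 + \left(1 - 36 - 6 + 6\right)} = \sqrt{-54 - 35} = \sqrt{-89} = i \sqrt{89} \approx 9.434 i$)
$\left(46 + l\right)^{2} = \left(46 + i \sqrt{89}\right)^{2}$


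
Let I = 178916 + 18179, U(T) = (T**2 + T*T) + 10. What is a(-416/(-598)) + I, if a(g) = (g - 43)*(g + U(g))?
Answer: 2392051455/12167 ≈ 1.9660e+5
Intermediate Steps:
U(T) = 10 + 2*T**2 (U(T) = (T**2 + T**2) + 10 = 2*T**2 + 10 = 10 + 2*T**2)
a(g) = (-43 + g)*(10 + g + 2*g**2) (a(g) = (g - 43)*(g + (10 + 2*g**2)) = (-43 + g)*(10 + g + 2*g**2))
I = 197095
a(-416/(-598)) + I = (-430 - 85*(-416/(-598))**2 - (-13728)/(-598) + 2*(-416/(-598))**3) + 197095 = (-430 - 85*(-416*(-1/598))**2 - (-13728)*(-1)/598 + 2*(-416*(-1/598))**3) + 197095 = (-430 - 85*(16/23)**2 - 33*16/23 + 2*(16/23)**3) + 197095 = (-430 - 85*256/529 - 528/23 + 2*(4096/12167)) + 197095 = (-430 - 21760/529 - 528/23 + 8192/12167) + 197095 = -6003410/12167 + 197095 = 2392051455/12167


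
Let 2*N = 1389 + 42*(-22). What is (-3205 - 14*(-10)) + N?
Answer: -5665/2 ≈ -2832.5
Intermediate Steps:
N = 465/2 (N = (1389 + 42*(-22))/2 = (1389 - 924)/2 = (½)*465 = 465/2 ≈ 232.50)
(-3205 - 14*(-10)) + N = (-3205 - 14*(-10)) + 465/2 = (-3205 + 140) + 465/2 = -3065 + 465/2 = -5665/2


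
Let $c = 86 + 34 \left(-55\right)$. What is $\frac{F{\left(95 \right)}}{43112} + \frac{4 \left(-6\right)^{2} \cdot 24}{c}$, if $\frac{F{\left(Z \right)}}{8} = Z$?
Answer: $- \frac{2306863}{1201747} \approx -1.9196$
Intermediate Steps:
$c = -1784$ ($c = 86 - 1870 = -1784$)
$F{\left(Z \right)} = 8 Z$
$\frac{F{\left(95 \right)}}{43112} + \frac{4 \left(-6\right)^{2} \cdot 24}{c} = \frac{8 \cdot 95}{43112} + \frac{4 \left(-6\right)^{2} \cdot 24}{-1784} = 760 \cdot \frac{1}{43112} + 4 \cdot 36 \cdot 24 \left(- \frac{1}{1784}\right) = \frac{95}{5389} + 144 \cdot 24 \left(- \frac{1}{1784}\right) = \frac{95}{5389} + 3456 \left(- \frac{1}{1784}\right) = \frac{95}{5389} - \frac{432}{223} = - \frac{2306863}{1201747}$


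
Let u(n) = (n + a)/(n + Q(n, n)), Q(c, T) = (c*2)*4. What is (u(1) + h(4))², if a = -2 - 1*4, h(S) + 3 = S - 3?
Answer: 529/81 ≈ 6.5309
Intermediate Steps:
h(S) = -6 + S (h(S) = -3 + (S - 3) = -3 + (-3 + S) = -6 + S)
Q(c, T) = 8*c (Q(c, T) = (2*c)*4 = 8*c)
a = -6 (a = -2 - 4 = -6)
u(n) = (-6 + n)/(9*n) (u(n) = (n - 6)/(n + 8*n) = (-6 + n)/((9*n)) = (-6 + n)*(1/(9*n)) = (-6 + n)/(9*n))
(u(1) + h(4))² = ((⅑)*(-6 + 1)/1 + (-6 + 4))² = ((⅑)*1*(-5) - 2)² = (-5/9 - 2)² = (-23/9)² = 529/81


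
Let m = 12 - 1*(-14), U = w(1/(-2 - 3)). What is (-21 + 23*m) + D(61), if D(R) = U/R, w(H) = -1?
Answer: 35196/61 ≈ 576.98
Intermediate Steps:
U = -1
m = 26 (m = 12 + 14 = 26)
D(R) = -1/R
(-21 + 23*m) + D(61) = (-21 + 23*26) - 1/61 = (-21 + 598) - 1*1/61 = 577 - 1/61 = 35196/61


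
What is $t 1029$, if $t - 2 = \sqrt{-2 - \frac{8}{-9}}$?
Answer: $2058 + 343 i \sqrt{10} \approx 2058.0 + 1084.7 i$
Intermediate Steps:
$t = 2 + \frac{i \sqrt{10}}{3}$ ($t = 2 + \sqrt{-2 - \frac{8}{-9}} = 2 + \sqrt{-2 - - \frac{8}{9}} = 2 + \sqrt{-2 + \frac{8}{9}} = 2 + \sqrt{- \frac{10}{9}} = 2 + \frac{i \sqrt{10}}{3} \approx 2.0 + 1.0541 i$)
$t 1029 = \left(2 + \frac{i \sqrt{10}}{3}\right) 1029 = 2058 + 343 i \sqrt{10}$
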